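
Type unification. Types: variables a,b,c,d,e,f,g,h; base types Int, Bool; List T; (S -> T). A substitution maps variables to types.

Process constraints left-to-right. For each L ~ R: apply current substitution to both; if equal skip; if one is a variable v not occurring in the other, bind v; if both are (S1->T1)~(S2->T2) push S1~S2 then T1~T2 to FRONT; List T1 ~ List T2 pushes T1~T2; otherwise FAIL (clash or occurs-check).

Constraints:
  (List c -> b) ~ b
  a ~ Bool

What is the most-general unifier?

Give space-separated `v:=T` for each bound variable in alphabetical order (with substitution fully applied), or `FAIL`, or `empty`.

step 1: unify (List c -> b) ~ b  [subst: {-} | 1 pending]
  occurs-check fail

Answer: FAIL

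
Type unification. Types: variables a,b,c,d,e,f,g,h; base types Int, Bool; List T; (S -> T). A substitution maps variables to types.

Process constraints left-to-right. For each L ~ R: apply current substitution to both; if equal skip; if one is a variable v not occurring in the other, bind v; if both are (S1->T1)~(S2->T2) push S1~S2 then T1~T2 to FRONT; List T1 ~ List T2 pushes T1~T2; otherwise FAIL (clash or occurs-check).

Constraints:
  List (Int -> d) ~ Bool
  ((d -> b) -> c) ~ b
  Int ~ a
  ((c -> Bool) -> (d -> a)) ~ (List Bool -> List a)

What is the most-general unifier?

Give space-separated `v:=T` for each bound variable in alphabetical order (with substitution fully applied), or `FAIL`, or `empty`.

step 1: unify List (Int -> d) ~ Bool  [subst: {-} | 3 pending]
  clash: List (Int -> d) vs Bool

Answer: FAIL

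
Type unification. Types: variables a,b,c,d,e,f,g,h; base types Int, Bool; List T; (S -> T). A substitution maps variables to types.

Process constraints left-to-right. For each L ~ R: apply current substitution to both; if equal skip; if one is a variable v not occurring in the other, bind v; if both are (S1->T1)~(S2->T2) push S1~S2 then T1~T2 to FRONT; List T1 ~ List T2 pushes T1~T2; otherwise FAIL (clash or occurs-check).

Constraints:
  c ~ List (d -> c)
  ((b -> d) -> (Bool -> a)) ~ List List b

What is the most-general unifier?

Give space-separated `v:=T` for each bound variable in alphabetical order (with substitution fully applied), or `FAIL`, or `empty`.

Answer: FAIL

Derivation:
step 1: unify c ~ List (d -> c)  [subst: {-} | 1 pending]
  occurs-check fail: c in List (d -> c)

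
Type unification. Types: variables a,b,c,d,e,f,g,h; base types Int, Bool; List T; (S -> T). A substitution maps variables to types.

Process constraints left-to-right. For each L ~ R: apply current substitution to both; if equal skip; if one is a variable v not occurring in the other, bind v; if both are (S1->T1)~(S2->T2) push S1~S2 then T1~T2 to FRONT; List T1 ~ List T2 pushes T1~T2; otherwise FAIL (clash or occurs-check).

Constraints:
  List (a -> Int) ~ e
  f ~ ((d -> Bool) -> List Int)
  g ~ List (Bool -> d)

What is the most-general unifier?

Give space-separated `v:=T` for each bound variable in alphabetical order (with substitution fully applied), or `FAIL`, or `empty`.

step 1: unify List (a -> Int) ~ e  [subst: {-} | 2 pending]
  bind e := List (a -> Int)
step 2: unify f ~ ((d -> Bool) -> List Int)  [subst: {e:=List (a -> Int)} | 1 pending]
  bind f := ((d -> Bool) -> List Int)
step 3: unify g ~ List (Bool -> d)  [subst: {e:=List (a -> Int), f:=((d -> Bool) -> List Int)} | 0 pending]
  bind g := List (Bool -> d)

Answer: e:=List (a -> Int) f:=((d -> Bool) -> List Int) g:=List (Bool -> d)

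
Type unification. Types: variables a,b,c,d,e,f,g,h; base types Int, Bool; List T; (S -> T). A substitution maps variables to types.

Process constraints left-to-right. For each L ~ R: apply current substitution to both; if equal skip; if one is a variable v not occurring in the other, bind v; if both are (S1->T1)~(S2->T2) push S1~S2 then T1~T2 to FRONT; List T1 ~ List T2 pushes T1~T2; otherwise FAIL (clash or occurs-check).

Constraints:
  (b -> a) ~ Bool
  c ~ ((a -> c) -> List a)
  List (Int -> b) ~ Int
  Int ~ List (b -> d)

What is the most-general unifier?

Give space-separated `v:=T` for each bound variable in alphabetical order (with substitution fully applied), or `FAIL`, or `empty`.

Answer: FAIL

Derivation:
step 1: unify (b -> a) ~ Bool  [subst: {-} | 3 pending]
  clash: (b -> a) vs Bool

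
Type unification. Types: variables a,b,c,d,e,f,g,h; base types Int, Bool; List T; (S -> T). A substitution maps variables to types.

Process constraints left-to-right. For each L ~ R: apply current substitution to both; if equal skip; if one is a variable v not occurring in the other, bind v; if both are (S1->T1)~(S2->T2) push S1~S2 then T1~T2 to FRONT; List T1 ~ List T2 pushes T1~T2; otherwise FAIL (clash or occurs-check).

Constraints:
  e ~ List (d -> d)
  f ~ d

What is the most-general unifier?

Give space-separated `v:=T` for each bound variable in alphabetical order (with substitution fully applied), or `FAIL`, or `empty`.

step 1: unify e ~ List (d -> d)  [subst: {-} | 1 pending]
  bind e := List (d -> d)
step 2: unify f ~ d  [subst: {e:=List (d -> d)} | 0 pending]
  bind f := d

Answer: e:=List (d -> d) f:=d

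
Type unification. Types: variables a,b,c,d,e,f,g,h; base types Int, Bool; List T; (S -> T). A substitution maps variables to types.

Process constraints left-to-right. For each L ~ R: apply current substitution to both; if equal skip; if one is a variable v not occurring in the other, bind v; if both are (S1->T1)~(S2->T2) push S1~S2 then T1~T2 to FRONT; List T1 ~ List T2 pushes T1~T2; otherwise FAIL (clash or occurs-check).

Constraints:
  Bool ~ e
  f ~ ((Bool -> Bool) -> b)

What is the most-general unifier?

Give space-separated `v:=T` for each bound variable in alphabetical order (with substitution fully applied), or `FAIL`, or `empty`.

Answer: e:=Bool f:=((Bool -> Bool) -> b)

Derivation:
step 1: unify Bool ~ e  [subst: {-} | 1 pending]
  bind e := Bool
step 2: unify f ~ ((Bool -> Bool) -> b)  [subst: {e:=Bool} | 0 pending]
  bind f := ((Bool -> Bool) -> b)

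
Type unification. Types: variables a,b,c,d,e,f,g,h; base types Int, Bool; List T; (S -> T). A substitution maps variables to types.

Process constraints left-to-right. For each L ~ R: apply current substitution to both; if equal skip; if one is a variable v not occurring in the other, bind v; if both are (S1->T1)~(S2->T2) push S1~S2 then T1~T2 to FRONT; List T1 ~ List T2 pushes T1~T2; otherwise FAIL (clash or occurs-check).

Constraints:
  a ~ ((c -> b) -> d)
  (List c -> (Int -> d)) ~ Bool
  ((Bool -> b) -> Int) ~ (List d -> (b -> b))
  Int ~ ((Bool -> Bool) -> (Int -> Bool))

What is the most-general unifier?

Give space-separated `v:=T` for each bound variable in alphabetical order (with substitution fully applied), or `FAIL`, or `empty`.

step 1: unify a ~ ((c -> b) -> d)  [subst: {-} | 3 pending]
  bind a := ((c -> b) -> d)
step 2: unify (List c -> (Int -> d)) ~ Bool  [subst: {a:=((c -> b) -> d)} | 2 pending]
  clash: (List c -> (Int -> d)) vs Bool

Answer: FAIL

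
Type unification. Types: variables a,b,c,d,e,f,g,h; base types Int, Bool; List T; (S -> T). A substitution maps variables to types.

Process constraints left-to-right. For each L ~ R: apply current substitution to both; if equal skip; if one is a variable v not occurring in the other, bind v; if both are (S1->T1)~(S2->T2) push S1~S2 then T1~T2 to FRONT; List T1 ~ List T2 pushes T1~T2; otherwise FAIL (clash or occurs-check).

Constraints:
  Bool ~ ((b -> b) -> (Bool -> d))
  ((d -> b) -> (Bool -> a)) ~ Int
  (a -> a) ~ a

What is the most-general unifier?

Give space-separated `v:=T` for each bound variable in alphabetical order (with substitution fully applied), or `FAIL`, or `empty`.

Answer: FAIL

Derivation:
step 1: unify Bool ~ ((b -> b) -> (Bool -> d))  [subst: {-} | 2 pending]
  clash: Bool vs ((b -> b) -> (Bool -> d))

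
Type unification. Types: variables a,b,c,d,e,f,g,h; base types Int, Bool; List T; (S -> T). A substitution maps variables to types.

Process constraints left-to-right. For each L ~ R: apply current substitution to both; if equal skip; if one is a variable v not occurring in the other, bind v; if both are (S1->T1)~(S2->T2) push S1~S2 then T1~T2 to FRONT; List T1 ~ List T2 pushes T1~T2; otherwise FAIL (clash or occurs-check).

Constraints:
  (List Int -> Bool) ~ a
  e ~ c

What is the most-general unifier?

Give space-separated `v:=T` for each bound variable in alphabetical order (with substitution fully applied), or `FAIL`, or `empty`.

step 1: unify (List Int -> Bool) ~ a  [subst: {-} | 1 pending]
  bind a := (List Int -> Bool)
step 2: unify e ~ c  [subst: {a:=(List Int -> Bool)} | 0 pending]
  bind e := c

Answer: a:=(List Int -> Bool) e:=c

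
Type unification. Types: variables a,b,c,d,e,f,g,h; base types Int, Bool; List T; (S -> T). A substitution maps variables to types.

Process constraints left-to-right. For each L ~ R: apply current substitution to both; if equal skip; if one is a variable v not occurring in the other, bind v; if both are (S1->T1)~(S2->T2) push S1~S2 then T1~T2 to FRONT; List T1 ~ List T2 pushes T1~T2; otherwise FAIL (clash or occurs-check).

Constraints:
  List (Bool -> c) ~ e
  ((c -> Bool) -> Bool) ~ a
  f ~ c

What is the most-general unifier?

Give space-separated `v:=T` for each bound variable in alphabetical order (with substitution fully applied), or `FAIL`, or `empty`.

step 1: unify List (Bool -> c) ~ e  [subst: {-} | 2 pending]
  bind e := List (Bool -> c)
step 2: unify ((c -> Bool) -> Bool) ~ a  [subst: {e:=List (Bool -> c)} | 1 pending]
  bind a := ((c -> Bool) -> Bool)
step 3: unify f ~ c  [subst: {e:=List (Bool -> c), a:=((c -> Bool) -> Bool)} | 0 pending]
  bind f := c

Answer: a:=((c -> Bool) -> Bool) e:=List (Bool -> c) f:=c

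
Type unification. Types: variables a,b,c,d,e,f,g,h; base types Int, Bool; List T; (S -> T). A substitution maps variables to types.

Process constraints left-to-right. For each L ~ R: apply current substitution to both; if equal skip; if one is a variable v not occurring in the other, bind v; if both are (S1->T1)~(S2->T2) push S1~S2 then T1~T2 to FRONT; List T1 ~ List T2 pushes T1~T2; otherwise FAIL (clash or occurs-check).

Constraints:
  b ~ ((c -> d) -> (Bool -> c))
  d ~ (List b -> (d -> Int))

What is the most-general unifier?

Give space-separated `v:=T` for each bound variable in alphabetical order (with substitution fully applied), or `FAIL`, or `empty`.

step 1: unify b ~ ((c -> d) -> (Bool -> c))  [subst: {-} | 1 pending]
  bind b := ((c -> d) -> (Bool -> c))
step 2: unify d ~ (List ((c -> d) -> (Bool -> c)) -> (d -> Int))  [subst: {b:=((c -> d) -> (Bool -> c))} | 0 pending]
  occurs-check fail: d in (List ((c -> d) -> (Bool -> c)) -> (d -> Int))

Answer: FAIL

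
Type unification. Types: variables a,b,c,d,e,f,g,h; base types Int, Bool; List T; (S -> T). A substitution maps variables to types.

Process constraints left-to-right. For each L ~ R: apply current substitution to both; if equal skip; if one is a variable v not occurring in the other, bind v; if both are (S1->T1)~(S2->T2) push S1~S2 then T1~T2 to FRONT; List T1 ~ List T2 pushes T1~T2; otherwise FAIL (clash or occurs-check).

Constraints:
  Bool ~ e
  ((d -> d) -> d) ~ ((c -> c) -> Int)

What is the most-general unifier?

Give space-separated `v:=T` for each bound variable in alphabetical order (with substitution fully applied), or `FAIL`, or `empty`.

step 1: unify Bool ~ e  [subst: {-} | 1 pending]
  bind e := Bool
step 2: unify ((d -> d) -> d) ~ ((c -> c) -> Int)  [subst: {e:=Bool} | 0 pending]
  -> decompose arrow: push (d -> d)~(c -> c), d~Int
step 3: unify (d -> d) ~ (c -> c)  [subst: {e:=Bool} | 1 pending]
  -> decompose arrow: push d~c, d~c
step 4: unify d ~ c  [subst: {e:=Bool} | 2 pending]
  bind d := c
step 5: unify c ~ c  [subst: {e:=Bool, d:=c} | 1 pending]
  -> identical, skip
step 6: unify c ~ Int  [subst: {e:=Bool, d:=c} | 0 pending]
  bind c := Int

Answer: c:=Int d:=Int e:=Bool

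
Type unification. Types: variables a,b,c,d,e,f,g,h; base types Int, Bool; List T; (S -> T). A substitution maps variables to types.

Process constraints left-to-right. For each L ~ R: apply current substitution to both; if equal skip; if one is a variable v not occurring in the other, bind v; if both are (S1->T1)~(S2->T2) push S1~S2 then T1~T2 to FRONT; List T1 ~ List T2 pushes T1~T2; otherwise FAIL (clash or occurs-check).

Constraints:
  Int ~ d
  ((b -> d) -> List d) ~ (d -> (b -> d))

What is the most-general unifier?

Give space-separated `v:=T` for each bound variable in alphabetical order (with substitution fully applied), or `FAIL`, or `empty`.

Answer: FAIL

Derivation:
step 1: unify Int ~ d  [subst: {-} | 1 pending]
  bind d := Int
step 2: unify ((b -> Int) -> List Int) ~ (Int -> (b -> Int))  [subst: {d:=Int} | 0 pending]
  -> decompose arrow: push (b -> Int)~Int, List Int~(b -> Int)
step 3: unify (b -> Int) ~ Int  [subst: {d:=Int} | 1 pending]
  clash: (b -> Int) vs Int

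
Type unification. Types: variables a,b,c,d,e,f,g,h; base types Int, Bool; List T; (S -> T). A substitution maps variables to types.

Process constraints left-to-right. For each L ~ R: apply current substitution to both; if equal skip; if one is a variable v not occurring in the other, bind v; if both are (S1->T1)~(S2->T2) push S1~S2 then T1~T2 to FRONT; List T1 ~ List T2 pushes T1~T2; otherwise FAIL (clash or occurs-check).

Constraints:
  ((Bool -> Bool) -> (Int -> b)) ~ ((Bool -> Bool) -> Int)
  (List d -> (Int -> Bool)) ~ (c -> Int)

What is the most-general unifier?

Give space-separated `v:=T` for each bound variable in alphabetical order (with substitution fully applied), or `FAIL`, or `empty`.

Answer: FAIL

Derivation:
step 1: unify ((Bool -> Bool) -> (Int -> b)) ~ ((Bool -> Bool) -> Int)  [subst: {-} | 1 pending]
  -> decompose arrow: push (Bool -> Bool)~(Bool -> Bool), (Int -> b)~Int
step 2: unify (Bool -> Bool) ~ (Bool -> Bool)  [subst: {-} | 2 pending]
  -> identical, skip
step 3: unify (Int -> b) ~ Int  [subst: {-} | 1 pending]
  clash: (Int -> b) vs Int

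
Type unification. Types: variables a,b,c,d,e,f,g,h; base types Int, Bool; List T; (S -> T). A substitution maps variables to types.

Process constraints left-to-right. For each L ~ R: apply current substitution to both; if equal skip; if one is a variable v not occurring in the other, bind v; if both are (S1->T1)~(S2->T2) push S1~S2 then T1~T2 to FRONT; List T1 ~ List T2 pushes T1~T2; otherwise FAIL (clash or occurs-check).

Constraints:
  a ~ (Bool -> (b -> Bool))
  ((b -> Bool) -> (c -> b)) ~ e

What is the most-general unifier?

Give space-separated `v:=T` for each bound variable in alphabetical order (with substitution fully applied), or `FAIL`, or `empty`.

step 1: unify a ~ (Bool -> (b -> Bool))  [subst: {-} | 1 pending]
  bind a := (Bool -> (b -> Bool))
step 2: unify ((b -> Bool) -> (c -> b)) ~ e  [subst: {a:=(Bool -> (b -> Bool))} | 0 pending]
  bind e := ((b -> Bool) -> (c -> b))

Answer: a:=(Bool -> (b -> Bool)) e:=((b -> Bool) -> (c -> b))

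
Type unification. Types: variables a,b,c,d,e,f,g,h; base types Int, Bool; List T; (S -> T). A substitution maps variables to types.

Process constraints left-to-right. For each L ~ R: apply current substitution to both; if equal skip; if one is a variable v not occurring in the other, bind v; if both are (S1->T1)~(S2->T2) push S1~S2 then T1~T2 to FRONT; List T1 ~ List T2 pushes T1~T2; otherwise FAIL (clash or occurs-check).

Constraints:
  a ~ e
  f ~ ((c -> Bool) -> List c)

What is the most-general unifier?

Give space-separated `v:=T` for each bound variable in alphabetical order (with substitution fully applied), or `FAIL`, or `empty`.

Answer: a:=e f:=((c -> Bool) -> List c)

Derivation:
step 1: unify a ~ e  [subst: {-} | 1 pending]
  bind a := e
step 2: unify f ~ ((c -> Bool) -> List c)  [subst: {a:=e} | 0 pending]
  bind f := ((c -> Bool) -> List c)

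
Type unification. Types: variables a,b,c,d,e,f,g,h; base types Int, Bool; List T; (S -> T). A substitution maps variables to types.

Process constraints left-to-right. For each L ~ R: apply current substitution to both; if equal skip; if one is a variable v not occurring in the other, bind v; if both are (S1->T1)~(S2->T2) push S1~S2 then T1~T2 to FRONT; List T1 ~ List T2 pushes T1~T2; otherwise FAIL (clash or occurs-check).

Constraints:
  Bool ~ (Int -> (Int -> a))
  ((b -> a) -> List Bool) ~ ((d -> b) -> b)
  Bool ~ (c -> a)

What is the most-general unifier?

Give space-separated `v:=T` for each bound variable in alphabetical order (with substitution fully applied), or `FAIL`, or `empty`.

step 1: unify Bool ~ (Int -> (Int -> a))  [subst: {-} | 2 pending]
  clash: Bool vs (Int -> (Int -> a))

Answer: FAIL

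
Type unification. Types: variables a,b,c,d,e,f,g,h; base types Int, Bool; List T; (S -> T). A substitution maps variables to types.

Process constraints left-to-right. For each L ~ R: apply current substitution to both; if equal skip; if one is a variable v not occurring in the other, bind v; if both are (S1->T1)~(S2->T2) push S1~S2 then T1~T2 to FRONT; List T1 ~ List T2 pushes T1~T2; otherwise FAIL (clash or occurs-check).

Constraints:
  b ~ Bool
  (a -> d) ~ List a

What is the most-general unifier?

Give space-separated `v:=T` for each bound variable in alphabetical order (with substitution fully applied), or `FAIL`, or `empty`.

step 1: unify b ~ Bool  [subst: {-} | 1 pending]
  bind b := Bool
step 2: unify (a -> d) ~ List a  [subst: {b:=Bool} | 0 pending]
  clash: (a -> d) vs List a

Answer: FAIL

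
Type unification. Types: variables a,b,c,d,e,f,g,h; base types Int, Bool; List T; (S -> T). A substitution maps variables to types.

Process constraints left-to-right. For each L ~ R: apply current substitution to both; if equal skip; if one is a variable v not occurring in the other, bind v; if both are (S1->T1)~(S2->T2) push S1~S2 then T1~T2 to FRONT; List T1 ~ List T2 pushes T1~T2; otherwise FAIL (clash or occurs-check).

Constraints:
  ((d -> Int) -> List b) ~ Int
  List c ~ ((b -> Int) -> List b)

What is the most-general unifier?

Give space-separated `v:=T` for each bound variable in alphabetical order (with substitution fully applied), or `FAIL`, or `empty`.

step 1: unify ((d -> Int) -> List b) ~ Int  [subst: {-} | 1 pending]
  clash: ((d -> Int) -> List b) vs Int

Answer: FAIL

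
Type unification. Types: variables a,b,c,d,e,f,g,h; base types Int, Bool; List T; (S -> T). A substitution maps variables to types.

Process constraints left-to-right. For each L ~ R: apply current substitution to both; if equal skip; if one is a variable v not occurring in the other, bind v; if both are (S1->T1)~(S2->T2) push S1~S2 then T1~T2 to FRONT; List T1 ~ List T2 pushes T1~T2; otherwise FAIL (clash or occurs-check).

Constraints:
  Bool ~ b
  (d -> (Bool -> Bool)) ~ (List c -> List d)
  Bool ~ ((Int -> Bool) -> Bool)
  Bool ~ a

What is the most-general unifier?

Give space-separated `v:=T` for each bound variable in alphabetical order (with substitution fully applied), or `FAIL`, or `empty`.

Answer: FAIL

Derivation:
step 1: unify Bool ~ b  [subst: {-} | 3 pending]
  bind b := Bool
step 2: unify (d -> (Bool -> Bool)) ~ (List c -> List d)  [subst: {b:=Bool} | 2 pending]
  -> decompose arrow: push d~List c, (Bool -> Bool)~List d
step 3: unify d ~ List c  [subst: {b:=Bool} | 3 pending]
  bind d := List c
step 4: unify (Bool -> Bool) ~ List List c  [subst: {b:=Bool, d:=List c} | 2 pending]
  clash: (Bool -> Bool) vs List List c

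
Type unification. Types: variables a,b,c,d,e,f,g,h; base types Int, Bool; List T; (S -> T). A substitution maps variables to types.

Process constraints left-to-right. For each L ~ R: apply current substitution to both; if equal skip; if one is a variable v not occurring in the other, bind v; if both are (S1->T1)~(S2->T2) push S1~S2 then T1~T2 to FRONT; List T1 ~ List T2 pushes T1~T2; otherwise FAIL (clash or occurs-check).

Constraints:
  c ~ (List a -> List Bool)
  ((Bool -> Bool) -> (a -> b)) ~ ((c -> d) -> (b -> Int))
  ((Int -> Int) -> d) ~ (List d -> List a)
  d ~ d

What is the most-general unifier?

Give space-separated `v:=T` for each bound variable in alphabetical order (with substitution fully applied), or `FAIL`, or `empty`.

step 1: unify c ~ (List a -> List Bool)  [subst: {-} | 3 pending]
  bind c := (List a -> List Bool)
step 2: unify ((Bool -> Bool) -> (a -> b)) ~ (((List a -> List Bool) -> d) -> (b -> Int))  [subst: {c:=(List a -> List Bool)} | 2 pending]
  -> decompose arrow: push (Bool -> Bool)~((List a -> List Bool) -> d), (a -> b)~(b -> Int)
step 3: unify (Bool -> Bool) ~ ((List a -> List Bool) -> d)  [subst: {c:=(List a -> List Bool)} | 3 pending]
  -> decompose arrow: push Bool~(List a -> List Bool), Bool~d
step 4: unify Bool ~ (List a -> List Bool)  [subst: {c:=(List a -> List Bool)} | 4 pending]
  clash: Bool vs (List a -> List Bool)

Answer: FAIL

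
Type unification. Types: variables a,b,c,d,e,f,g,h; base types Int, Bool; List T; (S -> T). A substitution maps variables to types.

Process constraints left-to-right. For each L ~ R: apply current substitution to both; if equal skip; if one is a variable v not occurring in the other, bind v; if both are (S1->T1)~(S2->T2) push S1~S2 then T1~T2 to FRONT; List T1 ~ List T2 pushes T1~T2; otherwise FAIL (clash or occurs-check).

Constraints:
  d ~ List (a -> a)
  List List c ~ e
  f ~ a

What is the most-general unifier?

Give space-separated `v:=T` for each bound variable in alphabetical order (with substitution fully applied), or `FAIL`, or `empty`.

step 1: unify d ~ List (a -> a)  [subst: {-} | 2 pending]
  bind d := List (a -> a)
step 2: unify List List c ~ e  [subst: {d:=List (a -> a)} | 1 pending]
  bind e := List List c
step 3: unify f ~ a  [subst: {d:=List (a -> a), e:=List List c} | 0 pending]
  bind f := a

Answer: d:=List (a -> a) e:=List List c f:=a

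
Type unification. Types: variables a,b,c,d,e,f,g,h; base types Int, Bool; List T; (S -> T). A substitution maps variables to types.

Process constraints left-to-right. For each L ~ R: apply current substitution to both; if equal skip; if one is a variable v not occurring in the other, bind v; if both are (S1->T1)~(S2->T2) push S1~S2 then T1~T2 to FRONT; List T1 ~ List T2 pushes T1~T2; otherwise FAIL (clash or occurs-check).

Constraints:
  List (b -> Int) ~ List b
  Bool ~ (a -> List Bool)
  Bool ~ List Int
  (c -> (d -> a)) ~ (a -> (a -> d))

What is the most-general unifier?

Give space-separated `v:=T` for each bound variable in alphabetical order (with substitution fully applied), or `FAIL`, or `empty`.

Answer: FAIL

Derivation:
step 1: unify List (b -> Int) ~ List b  [subst: {-} | 3 pending]
  -> decompose List: push (b -> Int)~b
step 2: unify (b -> Int) ~ b  [subst: {-} | 3 pending]
  occurs-check fail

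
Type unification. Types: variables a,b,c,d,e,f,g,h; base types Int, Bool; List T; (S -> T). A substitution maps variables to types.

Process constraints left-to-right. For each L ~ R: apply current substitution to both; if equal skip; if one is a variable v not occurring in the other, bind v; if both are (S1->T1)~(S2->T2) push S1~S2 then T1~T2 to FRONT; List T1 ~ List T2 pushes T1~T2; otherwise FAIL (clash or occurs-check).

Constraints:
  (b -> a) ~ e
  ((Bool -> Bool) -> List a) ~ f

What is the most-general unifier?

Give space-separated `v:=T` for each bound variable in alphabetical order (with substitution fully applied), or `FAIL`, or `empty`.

Answer: e:=(b -> a) f:=((Bool -> Bool) -> List a)

Derivation:
step 1: unify (b -> a) ~ e  [subst: {-} | 1 pending]
  bind e := (b -> a)
step 2: unify ((Bool -> Bool) -> List a) ~ f  [subst: {e:=(b -> a)} | 0 pending]
  bind f := ((Bool -> Bool) -> List a)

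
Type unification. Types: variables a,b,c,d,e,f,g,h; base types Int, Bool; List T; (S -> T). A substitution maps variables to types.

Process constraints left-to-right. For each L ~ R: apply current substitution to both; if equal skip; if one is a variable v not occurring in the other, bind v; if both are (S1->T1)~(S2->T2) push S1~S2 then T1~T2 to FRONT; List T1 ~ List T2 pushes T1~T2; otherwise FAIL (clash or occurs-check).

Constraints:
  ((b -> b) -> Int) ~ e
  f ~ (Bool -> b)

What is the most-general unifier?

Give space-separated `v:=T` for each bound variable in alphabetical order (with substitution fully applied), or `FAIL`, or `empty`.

Answer: e:=((b -> b) -> Int) f:=(Bool -> b)

Derivation:
step 1: unify ((b -> b) -> Int) ~ e  [subst: {-} | 1 pending]
  bind e := ((b -> b) -> Int)
step 2: unify f ~ (Bool -> b)  [subst: {e:=((b -> b) -> Int)} | 0 pending]
  bind f := (Bool -> b)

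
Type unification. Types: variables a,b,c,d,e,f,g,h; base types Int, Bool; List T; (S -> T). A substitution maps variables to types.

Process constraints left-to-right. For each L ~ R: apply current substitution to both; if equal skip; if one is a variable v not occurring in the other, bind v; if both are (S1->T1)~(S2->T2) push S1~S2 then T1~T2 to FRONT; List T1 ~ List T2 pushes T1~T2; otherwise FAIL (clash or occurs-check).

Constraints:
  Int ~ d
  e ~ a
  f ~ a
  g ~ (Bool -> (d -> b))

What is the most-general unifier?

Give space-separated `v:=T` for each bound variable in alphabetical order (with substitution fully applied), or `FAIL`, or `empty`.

Answer: d:=Int e:=a f:=a g:=(Bool -> (Int -> b))

Derivation:
step 1: unify Int ~ d  [subst: {-} | 3 pending]
  bind d := Int
step 2: unify e ~ a  [subst: {d:=Int} | 2 pending]
  bind e := a
step 3: unify f ~ a  [subst: {d:=Int, e:=a} | 1 pending]
  bind f := a
step 4: unify g ~ (Bool -> (Int -> b))  [subst: {d:=Int, e:=a, f:=a} | 0 pending]
  bind g := (Bool -> (Int -> b))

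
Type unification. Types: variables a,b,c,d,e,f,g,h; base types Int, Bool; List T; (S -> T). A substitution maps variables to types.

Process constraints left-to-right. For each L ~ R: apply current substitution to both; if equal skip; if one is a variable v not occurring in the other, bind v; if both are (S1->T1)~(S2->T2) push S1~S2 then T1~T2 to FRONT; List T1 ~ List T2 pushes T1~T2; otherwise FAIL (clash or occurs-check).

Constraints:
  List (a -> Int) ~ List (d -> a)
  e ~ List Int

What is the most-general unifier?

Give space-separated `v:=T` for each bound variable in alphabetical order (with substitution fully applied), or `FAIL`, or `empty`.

step 1: unify List (a -> Int) ~ List (d -> a)  [subst: {-} | 1 pending]
  -> decompose List: push (a -> Int)~(d -> a)
step 2: unify (a -> Int) ~ (d -> a)  [subst: {-} | 1 pending]
  -> decompose arrow: push a~d, Int~a
step 3: unify a ~ d  [subst: {-} | 2 pending]
  bind a := d
step 4: unify Int ~ d  [subst: {a:=d} | 1 pending]
  bind d := Int
step 5: unify e ~ List Int  [subst: {a:=d, d:=Int} | 0 pending]
  bind e := List Int

Answer: a:=Int d:=Int e:=List Int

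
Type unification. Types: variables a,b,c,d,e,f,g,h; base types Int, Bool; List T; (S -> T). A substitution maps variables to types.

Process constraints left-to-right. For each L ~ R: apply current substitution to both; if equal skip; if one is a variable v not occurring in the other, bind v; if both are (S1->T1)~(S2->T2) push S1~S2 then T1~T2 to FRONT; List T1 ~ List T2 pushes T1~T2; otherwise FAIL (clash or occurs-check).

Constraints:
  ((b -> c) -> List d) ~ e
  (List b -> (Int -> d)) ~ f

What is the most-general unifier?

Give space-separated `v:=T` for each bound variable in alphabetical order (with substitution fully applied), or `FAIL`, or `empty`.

step 1: unify ((b -> c) -> List d) ~ e  [subst: {-} | 1 pending]
  bind e := ((b -> c) -> List d)
step 2: unify (List b -> (Int -> d)) ~ f  [subst: {e:=((b -> c) -> List d)} | 0 pending]
  bind f := (List b -> (Int -> d))

Answer: e:=((b -> c) -> List d) f:=(List b -> (Int -> d))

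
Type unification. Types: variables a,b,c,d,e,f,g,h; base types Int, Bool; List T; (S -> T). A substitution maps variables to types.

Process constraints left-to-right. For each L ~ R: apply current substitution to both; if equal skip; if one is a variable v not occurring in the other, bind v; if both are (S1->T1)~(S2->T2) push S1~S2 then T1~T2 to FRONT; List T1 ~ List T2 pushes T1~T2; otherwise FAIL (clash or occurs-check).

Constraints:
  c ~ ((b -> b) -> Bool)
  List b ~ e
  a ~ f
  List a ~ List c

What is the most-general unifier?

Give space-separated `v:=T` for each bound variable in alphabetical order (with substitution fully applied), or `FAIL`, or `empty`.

Answer: a:=((b -> b) -> Bool) c:=((b -> b) -> Bool) e:=List b f:=((b -> b) -> Bool)

Derivation:
step 1: unify c ~ ((b -> b) -> Bool)  [subst: {-} | 3 pending]
  bind c := ((b -> b) -> Bool)
step 2: unify List b ~ e  [subst: {c:=((b -> b) -> Bool)} | 2 pending]
  bind e := List b
step 3: unify a ~ f  [subst: {c:=((b -> b) -> Bool), e:=List b} | 1 pending]
  bind a := f
step 4: unify List f ~ List ((b -> b) -> Bool)  [subst: {c:=((b -> b) -> Bool), e:=List b, a:=f} | 0 pending]
  -> decompose List: push f~((b -> b) -> Bool)
step 5: unify f ~ ((b -> b) -> Bool)  [subst: {c:=((b -> b) -> Bool), e:=List b, a:=f} | 0 pending]
  bind f := ((b -> b) -> Bool)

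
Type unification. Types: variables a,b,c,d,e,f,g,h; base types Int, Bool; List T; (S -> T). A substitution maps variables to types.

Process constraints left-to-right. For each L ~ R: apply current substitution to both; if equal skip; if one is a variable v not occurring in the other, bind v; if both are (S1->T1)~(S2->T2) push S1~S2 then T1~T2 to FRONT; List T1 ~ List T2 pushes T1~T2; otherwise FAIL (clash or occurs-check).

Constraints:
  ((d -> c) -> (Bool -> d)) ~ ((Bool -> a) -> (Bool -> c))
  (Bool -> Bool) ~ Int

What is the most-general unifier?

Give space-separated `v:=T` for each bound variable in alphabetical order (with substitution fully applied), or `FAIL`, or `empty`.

step 1: unify ((d -> c) -> (Bool -> d)) ~ ((Bool -> a) -> (Bool -> c))  [subst: {-} | 1 pending]
  -> decompose arrow: push (d -> c)~(Bool -> a), (Bool -> d)~(Bool -> c)
step 2: unify (d -> c) ~ (Bool -> a)  [subst: {-} | 2 pending]
  -> decompose arrow: push d~Bool, c~a
step 3: unify d ~ Bool  [subst: {-} | 3 pending]
  bind d := Bool
step 4: unify c ~ a  [subst: {d:=Bool} | 2 pending]
  bind c := a
step 5: unify (Bool -> Bool) ~ (Bool -> a)  [subst: {d:=Bool, c:=a} | 1 pending]
  -> decompose arrow: push Bool~Bool, Bool~a
step 6: unify Bool ~ Bool  [subst: {d:=Bool, c:=a} | 2 pending]
  -> identical, skip
step 7: unify Bool ~ a  [subst: {d:=Bool, c:=a} | 1 pending]
  bind a := Bool
step 8: unify (Bool -> Bool) ~ Int  [subst: {d:=Bool, c:=a, a:=Bool} | 0 pending]
  clash: (Bool -> Bool) vs Int

Answer: FAIL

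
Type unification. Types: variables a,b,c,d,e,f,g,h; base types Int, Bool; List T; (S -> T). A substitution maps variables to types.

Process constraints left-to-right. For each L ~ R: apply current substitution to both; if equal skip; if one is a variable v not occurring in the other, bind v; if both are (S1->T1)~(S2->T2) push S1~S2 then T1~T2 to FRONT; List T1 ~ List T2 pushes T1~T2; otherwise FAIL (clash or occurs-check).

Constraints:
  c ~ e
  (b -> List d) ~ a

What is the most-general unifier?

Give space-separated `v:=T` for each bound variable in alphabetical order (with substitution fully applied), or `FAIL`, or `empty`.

Answer: a:=(b -> List d) c:=e

Derivation:
step 1: unify c ~ e  [subst: {-} | 1 pending]
  bind c := e
step 2: unify (b -> List d) ~ a  [subst: {c:=e} | 0 pending]
  bind a := (b -> List d)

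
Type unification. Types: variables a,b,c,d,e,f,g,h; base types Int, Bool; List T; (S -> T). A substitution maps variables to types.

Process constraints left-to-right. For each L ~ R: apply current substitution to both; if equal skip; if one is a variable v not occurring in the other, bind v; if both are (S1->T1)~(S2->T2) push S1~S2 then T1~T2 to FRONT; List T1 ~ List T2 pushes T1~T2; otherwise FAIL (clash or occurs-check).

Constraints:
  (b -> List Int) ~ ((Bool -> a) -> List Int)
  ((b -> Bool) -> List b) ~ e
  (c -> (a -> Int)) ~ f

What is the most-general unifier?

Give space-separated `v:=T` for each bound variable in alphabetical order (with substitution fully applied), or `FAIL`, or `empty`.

step 1: unify (b -> List Int) ~ ((Bool -> a) -> List Int)  [subst: {-} | 2 pending]
  -> decompose arrow: push b~(Bool -> a), List Int~List Int
step 2: unify b ~ (Bool -> a)  [subst: {-} | 3 pending]
  bind b := (Bool -> a)
step 3: unify List Int ~ List Int  [subst: {b:=(Bool -> a)} | 2 pending]
  -> identical, skip
step 4: unify (((Bool -> a) -> Bool) -> List (Bool -> a)) ~ e  [subst: {b:=(Bool -> a)} | 1 pending]
  bind e := (((Bool -> a) -> Bool) -> List (Bool -> a))
step 5: unify (c -> (a -> Int)) ~ f  [subst: {b:=(Bool -> a), e:=(((Bool -> a) -> Bool) -> List (Bool -> a))} | 0 pending]
  bind f := (c -> (a -> Int))

Answer: b:=(Bool -> a) e:=(((Bool -> a) -> Bool) -> List (Bool -> a)) f:=(c -> (a -> Int))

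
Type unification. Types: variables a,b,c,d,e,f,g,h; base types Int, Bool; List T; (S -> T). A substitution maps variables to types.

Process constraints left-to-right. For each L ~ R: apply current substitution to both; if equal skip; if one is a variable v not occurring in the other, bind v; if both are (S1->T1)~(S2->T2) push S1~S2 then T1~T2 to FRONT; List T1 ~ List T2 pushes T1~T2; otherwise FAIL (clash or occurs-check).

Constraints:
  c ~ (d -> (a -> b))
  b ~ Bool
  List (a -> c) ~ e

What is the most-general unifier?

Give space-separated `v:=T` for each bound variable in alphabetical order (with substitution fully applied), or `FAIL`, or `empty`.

Answer: b:=Bool c:=(d -> (a -> Bool)) e:=List (a -> (d -> (a -> Bool)))

Derivation:
step 1: unify c ~ (d -> (a -> b))  [subst: {-} | 2 pending]
  bind c := (d -> (a -> b))
step 2: unify b ~ Bool  [subst: {c:=(d -> (a -> b))} | 1 pending]
  bind b := Bool
step 3: unify List (a -> (d -> (a -> Bool))) ~ e  [subst: {c:=(d -> (a -> b)), b:=Bool} | 0 pending]
  bind e := List (a -> (d -> (a -> Bool)))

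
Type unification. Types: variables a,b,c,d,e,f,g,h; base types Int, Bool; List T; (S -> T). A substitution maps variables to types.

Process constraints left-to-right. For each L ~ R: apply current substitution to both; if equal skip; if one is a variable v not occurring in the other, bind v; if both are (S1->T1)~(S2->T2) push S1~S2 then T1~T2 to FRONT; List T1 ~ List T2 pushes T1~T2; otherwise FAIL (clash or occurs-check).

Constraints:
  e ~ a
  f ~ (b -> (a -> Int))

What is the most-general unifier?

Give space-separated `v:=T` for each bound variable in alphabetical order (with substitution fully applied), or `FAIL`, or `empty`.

Answer: e:=a f:=(b -> (a -> Int))

Derivation:
step 1: unify e ~ a  [subst: {-} | 1 pending]
  bind e := a
step 2: unify f ~ (b -> (a -> Int))  [subst: {e:=a} | 0 pending]
  bind f := (b -> (a -> Int))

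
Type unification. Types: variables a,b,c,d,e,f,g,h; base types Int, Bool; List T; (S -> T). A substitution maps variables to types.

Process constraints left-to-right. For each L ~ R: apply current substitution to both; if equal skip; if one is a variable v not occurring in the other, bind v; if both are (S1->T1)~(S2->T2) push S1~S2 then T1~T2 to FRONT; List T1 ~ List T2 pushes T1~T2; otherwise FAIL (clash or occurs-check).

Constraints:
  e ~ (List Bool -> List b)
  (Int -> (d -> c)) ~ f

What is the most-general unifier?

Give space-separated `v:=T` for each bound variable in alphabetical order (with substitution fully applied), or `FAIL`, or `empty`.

step 1: unify e ~ (List Bool -> List b)  [subst: {-} | 1 pending]
  bind e := (List Bool -> List b)
step 2: unify (Int -> (d -> c)) ~ f  [subst: {e:=(List Bool -> List b)} | 0 pending]
  bind f := (Int -> (d -> c))

Answer: e:=(List Bool -> List b) f:=(Int -> (d -> c))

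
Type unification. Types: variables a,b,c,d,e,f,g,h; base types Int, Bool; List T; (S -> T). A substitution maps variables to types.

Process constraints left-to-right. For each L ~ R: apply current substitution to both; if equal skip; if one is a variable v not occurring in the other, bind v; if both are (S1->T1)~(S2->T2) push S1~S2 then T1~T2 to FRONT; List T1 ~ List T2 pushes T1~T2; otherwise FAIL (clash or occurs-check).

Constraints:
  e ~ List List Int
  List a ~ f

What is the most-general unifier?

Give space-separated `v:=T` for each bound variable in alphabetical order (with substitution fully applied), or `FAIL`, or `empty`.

Answer: e:=List List Int f:=List a

Derivation:
step 1: unify e ~ List List Int  [subst: {-} | 1 pending]
  bind e := List List Int
step 2: unify List a ~ f  [subst: {e:=List List Int} | 0 pending]
  bind f := List a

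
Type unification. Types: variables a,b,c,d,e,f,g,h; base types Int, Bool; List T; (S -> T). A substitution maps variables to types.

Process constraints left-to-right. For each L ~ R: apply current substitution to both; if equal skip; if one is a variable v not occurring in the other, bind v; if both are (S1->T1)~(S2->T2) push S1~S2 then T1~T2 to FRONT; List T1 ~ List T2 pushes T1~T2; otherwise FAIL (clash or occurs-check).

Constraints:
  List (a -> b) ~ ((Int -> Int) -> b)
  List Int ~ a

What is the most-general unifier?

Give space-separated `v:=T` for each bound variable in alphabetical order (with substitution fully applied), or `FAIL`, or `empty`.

Answer: FAIL

Derivation:
step 1: unify List (a -> b) ~ ((Int -> Int) -> b)  [subst: {-} | 1 pending]
  clash: List (a -> b) vs ((Int -> Int) -> b)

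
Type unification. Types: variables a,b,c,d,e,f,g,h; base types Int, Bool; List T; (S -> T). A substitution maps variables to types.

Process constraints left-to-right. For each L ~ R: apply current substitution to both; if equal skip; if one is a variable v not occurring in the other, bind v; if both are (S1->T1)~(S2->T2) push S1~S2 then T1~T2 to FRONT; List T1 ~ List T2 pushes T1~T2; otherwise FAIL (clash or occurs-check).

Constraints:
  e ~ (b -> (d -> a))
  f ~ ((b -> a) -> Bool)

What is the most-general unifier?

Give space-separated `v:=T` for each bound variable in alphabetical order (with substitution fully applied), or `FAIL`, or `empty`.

Answer: e:=(b -> (d -> a)) f:=((b -> a) -> Bool)

Derivation:
step 1: unify e ~ (b -> (d -> a))  [subst: {-} | 1 pending]
  bind e := (b -> (d -> a))
step 2: unify f ~ ((b -> a) -> Bool)  [subst: {e:=(b -> (d -> a))} | 0 pending]
  bind f := ((b -> a) -> Bool)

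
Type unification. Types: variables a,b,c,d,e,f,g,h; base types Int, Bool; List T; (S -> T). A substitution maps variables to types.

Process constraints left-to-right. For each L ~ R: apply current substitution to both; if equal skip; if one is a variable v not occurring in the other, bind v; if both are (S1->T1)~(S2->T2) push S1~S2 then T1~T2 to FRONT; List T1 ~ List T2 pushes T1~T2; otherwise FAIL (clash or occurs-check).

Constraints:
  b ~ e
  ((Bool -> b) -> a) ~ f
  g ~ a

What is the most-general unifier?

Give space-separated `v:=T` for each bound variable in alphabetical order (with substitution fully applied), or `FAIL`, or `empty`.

step 1: unify b ~ e  [subst: {-} | 2 pending]
  bind b := e
step 2: unify ((Bool -> e) -> a) ~ f  [subst: {b:=e} | 1 pending]
  bind f := ((Bool -> e) -> a)
step 3: unify g ~ a  [subst: {b:=e, f:=((Bool -> e) -> a)} | 0 pending]
  bind g := a

Answer: b:=e f:=((Bool -> e) -> a) g:=a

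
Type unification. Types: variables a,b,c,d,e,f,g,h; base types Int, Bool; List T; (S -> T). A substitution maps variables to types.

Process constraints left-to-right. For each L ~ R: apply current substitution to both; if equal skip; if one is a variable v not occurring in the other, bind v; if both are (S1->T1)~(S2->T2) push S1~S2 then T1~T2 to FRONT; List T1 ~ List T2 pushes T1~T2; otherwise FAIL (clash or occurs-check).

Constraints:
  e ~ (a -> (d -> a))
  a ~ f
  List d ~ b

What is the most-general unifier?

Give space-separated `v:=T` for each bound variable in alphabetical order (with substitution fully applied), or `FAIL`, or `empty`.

step 1: unify e ~ (a -> (d -> a))  [subst: {-} | 2 pending]
  bind e := (a -> (d -> a))
step 2: unify a ~ f  [subst: {e:=(a -> (d -> a))} | 1 pending]
  bind a := f
step 3: unify List d ~ b  [subst: {e:=(a -> (d -> a)), a:=f} | 0 pending]
  bind b := List d

Answer: a:=f b:=List d e:=(f -> (d -> f))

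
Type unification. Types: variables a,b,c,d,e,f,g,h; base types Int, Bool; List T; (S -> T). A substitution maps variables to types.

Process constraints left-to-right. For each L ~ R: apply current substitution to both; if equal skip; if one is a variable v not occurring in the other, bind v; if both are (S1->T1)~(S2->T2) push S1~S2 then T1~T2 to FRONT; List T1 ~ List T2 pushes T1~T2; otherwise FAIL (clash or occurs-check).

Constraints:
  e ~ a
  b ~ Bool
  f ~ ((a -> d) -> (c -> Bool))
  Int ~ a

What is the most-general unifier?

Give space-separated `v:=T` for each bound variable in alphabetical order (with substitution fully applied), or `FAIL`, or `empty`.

step 1: unify e ~ a  [subst: {-} | 3 pending]
  bind e := a
step 2: unify b ~ Bool  [subst: {e:=a} | 2 pending]
  bind b := Bool
step 3: unify f ~ ((a -> d) -> (c -> Bool))  [subst: {e:=a, b:=Bool} | 1 pending]
  bind f := ((a -> d) -> (c -> Bool))
step 4: unify Int ~ a  [subst: {e:=a, b:=Bool, f:=((a -> d) -> (c -> Bool))} | 0 pending]
  bind a := Int

Answer: a:=Int b:=Bool e:=Int f:=((Int -> d) -> (c -> Bool))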